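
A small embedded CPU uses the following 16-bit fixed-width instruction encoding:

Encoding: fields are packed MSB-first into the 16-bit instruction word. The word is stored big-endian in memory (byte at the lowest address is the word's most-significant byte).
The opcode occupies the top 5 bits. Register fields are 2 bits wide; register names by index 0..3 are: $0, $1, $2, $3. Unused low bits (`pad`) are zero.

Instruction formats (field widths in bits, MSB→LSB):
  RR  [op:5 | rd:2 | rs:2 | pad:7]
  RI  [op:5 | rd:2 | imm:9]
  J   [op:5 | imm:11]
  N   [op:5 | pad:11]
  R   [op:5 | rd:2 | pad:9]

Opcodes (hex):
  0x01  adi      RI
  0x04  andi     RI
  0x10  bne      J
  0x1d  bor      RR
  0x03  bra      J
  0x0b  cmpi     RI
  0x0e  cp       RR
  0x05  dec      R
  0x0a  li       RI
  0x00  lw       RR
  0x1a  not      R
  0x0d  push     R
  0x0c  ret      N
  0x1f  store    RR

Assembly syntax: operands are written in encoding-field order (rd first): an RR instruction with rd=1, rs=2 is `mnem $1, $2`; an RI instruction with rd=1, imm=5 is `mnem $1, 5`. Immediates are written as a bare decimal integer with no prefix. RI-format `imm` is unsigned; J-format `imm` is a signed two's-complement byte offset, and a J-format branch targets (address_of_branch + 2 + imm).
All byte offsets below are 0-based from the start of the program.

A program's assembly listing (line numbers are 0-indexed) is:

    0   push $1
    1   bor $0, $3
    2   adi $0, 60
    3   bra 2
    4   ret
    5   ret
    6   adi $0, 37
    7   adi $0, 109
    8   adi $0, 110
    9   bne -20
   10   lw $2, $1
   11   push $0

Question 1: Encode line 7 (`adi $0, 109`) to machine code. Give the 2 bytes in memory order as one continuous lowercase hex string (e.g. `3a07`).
086d

L7: adi op=0x1:5|rd=0:2|imm=109:9 ⇒ 0x086d ⇒ big 08 6d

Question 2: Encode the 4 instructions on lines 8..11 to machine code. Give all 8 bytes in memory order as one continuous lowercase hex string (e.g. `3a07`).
086e87ec04806800

8. adi fields op=0x1:5|rd=0:2|imm=110:9 → word 086eh → 08 6e
9. bne fields op=0x10:5|imm=-20:11 → word 87ech → 87 ec
10. lw fields op=0x0:5|rd=2:2|rs=1:2|pad=0:7 → word 0480h → 04 80
11. push fields op=0xd:5|rd=0:2|pad=0:9 → word 6800h → 68 00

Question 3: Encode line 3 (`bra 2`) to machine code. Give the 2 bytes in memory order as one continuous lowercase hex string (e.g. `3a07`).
line 3 (bra): pack op=0x3:5|imm=2:11 = 0x1802; big→ 18 02

1802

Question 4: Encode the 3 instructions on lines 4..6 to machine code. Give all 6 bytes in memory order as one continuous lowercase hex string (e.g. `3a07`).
600060000825

L4: ret op=0xc:5|pad=0:11 ⇒ 0x6000 ⇒ big 60 00
L5: ret op=0xc:5|pad=0:11 ⇒ 0x6000 ⇒ big 60 00
L6: adi op=0x1:5|rd=0:2|imm=37:9 ⇒ 0x0825 ⇒ big 08 25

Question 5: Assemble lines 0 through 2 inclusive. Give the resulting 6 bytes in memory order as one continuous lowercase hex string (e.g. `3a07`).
line 0 (push): pack op=0xd:5|rd=1:2|pad=0:9 = 0x6a00; big→ 6a 00
line 1 (bor): pack op=0x1d:5|rd=0:2|rs=3:2|pad=0:7 = 0xe980; big→ e9 80
line 2 (adi): pack op=0x1:5|rd=0:2|imm=60:9 = 0x083c; big→ 08 3c

6a00e980083c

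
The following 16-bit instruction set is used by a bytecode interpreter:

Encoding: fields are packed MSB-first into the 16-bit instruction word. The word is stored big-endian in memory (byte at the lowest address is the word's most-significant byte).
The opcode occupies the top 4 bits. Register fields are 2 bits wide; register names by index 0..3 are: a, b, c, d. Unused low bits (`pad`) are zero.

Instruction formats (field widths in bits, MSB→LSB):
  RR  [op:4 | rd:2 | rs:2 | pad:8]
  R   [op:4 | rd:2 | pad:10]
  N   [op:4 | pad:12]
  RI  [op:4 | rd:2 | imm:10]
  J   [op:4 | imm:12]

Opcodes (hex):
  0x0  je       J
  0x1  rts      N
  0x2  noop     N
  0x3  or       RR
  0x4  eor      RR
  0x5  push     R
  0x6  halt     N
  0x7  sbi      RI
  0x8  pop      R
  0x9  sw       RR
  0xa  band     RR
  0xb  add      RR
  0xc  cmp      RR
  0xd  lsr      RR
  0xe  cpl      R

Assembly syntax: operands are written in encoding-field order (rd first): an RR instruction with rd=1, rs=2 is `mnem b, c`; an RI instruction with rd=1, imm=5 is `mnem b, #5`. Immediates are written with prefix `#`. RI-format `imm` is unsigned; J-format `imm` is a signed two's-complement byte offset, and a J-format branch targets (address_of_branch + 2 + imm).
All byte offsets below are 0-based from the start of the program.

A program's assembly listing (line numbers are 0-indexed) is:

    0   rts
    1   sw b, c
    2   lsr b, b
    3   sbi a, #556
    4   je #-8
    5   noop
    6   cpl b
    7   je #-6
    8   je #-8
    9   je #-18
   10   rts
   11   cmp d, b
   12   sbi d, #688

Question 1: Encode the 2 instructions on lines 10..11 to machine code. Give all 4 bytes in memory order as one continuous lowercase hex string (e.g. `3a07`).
10. rts fields op=0x1:4|pad=0:12 → word 1000h → 10 00
11. cmp fields op=0xc:4|rd=3:2|rs=1:2|pad=0:8 → word cd00h → cd 00

1000cd00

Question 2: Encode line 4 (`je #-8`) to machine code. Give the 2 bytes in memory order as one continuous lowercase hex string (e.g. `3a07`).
L4: je op=0x0:4|imm=-8:12 ⇒ 0x0ff8 ⇒ big 0f f8

0ff8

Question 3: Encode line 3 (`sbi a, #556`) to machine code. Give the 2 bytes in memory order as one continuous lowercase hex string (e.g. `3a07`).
L3: sbi op=0x7:4|rd=0:2|imm=556:10 ⇒ 0x722c ⇒ big 72 2c

722c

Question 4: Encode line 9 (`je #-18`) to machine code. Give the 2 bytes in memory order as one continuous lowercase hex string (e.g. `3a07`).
0fee

L9: je op=0x0:4|imm=-18:12 ⇒ 0x0fee ⇒ big 0f ee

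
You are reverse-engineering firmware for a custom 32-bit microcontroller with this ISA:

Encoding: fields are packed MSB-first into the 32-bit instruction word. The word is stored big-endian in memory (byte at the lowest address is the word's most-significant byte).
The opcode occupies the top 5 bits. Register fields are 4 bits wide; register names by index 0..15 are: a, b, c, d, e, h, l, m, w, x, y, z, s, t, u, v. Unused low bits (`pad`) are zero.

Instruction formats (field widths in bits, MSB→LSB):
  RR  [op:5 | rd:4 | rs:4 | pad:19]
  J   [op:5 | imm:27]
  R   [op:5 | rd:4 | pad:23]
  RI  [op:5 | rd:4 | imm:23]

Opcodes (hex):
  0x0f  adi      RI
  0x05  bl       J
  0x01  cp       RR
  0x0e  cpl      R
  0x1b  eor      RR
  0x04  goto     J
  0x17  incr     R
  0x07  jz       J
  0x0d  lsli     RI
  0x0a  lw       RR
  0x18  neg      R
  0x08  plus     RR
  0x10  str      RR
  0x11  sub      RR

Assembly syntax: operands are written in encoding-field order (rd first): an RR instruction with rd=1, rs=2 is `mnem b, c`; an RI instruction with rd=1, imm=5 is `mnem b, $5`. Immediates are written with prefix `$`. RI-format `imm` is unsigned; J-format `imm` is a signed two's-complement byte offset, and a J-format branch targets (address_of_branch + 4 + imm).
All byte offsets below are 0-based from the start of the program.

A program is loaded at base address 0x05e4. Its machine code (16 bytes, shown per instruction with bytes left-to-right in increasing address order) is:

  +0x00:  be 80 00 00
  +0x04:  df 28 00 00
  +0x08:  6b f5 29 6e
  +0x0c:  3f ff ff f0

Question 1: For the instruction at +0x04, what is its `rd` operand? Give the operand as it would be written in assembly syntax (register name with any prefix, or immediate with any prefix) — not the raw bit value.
[04] df 28 00 00 → 0xdf280000
  top 5b → 0x1b → eor [RR]
  [26:23] rd=14 = u
  [22:19] rs=5 = h

u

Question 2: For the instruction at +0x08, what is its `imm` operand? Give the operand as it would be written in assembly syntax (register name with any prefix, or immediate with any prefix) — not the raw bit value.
$7678318

@+08  big-endian(6b f5 29 6e) = 0x6bf5296e
  opcode bits[31:27]=0xd: lsli/RI
  rd@[26:23]=0x7 ⇒ m
  imm@[22:0]=0x75296e ⇒ $7678318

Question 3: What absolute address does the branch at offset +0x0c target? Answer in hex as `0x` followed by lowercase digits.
0x05e4

[0c] 3f ff ff f0 → 0x3ffffff0
  op=0x3ffffff0>>27=0x7 ⇒ jz (J)
  imm@[26:0]=0x7fffff0 (s27→-16) ⇒ $-16
  target = base 0x05e4 + off 0x0c + 4 + imm -16 = 0x05e4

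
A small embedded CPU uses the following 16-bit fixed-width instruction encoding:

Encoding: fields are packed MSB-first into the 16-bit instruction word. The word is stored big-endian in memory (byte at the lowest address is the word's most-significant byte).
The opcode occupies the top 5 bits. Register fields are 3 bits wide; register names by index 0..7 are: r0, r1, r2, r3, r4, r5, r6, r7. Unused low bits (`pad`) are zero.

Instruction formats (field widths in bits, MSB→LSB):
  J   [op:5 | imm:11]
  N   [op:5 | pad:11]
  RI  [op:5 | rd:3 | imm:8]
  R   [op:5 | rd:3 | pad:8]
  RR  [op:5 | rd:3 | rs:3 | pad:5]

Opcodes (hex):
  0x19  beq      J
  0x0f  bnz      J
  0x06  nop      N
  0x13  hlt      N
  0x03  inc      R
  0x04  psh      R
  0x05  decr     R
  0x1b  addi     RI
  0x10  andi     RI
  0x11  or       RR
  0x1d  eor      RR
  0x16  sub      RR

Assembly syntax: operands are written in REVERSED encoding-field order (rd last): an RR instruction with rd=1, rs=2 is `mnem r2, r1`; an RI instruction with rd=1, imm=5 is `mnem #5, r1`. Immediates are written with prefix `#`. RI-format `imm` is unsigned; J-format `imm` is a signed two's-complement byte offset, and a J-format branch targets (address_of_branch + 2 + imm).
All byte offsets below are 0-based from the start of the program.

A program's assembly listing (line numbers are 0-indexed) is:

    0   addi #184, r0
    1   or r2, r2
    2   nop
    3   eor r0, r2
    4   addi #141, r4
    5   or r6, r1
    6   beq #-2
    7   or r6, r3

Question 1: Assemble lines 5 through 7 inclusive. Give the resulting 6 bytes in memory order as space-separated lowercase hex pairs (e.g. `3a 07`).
89 c0 cf fe 8b c0

5. or fields op=0x11:5|rd=1:3|rs=6:3|pad=0:5 → word 89c0h → 89 c0
6. beq fields op=0x19:5|imm=-2:11 → word cffeh → cf fe
7. or fields op=0x11:5|rd=3:3|rs=6:3|pad=0:5 → word 8bc0h → 8b c0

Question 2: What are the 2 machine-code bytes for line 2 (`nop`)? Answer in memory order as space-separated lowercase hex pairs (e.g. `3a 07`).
2. nop fields op=0x6:5|pad=0:11 → word 3000h → 30 00

30 00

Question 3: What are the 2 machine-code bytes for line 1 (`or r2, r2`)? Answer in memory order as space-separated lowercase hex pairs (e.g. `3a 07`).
8a 40

1. or fields op=0x11:5|rd=2:3|rs=2:3|pad=0:5 → word 8a40h → 8a 40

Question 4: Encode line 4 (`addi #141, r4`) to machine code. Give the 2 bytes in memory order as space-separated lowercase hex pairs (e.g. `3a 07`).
L4: addi op=0x1b:5|rd=4:3|imm=141:8 ⇒ 0xdc8d ⇒ big dc 8d

dc 8d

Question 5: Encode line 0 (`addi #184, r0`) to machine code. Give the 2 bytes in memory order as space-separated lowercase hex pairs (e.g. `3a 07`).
d8 b8

0. addi fields op=0x1b:5|rd=0:3|imm=184:8 → word d8b8h → d8 b8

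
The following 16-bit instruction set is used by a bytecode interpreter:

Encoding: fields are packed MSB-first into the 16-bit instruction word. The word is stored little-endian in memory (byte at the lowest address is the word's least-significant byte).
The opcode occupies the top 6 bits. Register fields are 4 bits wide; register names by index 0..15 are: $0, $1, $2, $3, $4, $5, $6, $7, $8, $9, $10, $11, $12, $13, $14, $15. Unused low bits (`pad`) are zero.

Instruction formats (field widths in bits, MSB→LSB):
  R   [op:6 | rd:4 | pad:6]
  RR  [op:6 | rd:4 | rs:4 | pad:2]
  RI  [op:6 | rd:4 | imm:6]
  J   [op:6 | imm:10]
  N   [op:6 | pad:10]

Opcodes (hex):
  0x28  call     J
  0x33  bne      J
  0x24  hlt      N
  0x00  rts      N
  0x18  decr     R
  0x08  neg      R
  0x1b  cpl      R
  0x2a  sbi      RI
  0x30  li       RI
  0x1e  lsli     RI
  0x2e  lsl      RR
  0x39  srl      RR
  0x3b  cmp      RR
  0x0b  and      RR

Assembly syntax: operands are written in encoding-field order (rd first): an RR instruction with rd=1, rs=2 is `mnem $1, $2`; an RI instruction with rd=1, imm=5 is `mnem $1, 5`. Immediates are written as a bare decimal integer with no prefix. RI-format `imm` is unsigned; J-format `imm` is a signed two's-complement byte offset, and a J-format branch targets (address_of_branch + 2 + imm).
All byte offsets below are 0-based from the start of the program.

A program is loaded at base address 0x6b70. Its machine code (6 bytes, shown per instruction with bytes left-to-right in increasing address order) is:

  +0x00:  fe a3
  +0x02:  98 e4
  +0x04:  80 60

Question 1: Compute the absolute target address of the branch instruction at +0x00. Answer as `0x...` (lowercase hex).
0x6b70

off 0x00: read fe a3 as little → 0xa3fe
  opcode bits[15:10]=0x28: call/J
  [9:0] imm=1022 (s10→-2) = -2
  target = base 0x6b70 + off 0x00 + 2 + imm -2 = 0x6b70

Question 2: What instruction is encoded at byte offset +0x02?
srl $2, $6

@+02  little-endian(98 e4) = 0xe498
  top 6b → 0x39 → srl [RR]
  rd: (w>>6)&0xf=0x2 → $2
  rs: (w>>2)&0xf=0x6 → $6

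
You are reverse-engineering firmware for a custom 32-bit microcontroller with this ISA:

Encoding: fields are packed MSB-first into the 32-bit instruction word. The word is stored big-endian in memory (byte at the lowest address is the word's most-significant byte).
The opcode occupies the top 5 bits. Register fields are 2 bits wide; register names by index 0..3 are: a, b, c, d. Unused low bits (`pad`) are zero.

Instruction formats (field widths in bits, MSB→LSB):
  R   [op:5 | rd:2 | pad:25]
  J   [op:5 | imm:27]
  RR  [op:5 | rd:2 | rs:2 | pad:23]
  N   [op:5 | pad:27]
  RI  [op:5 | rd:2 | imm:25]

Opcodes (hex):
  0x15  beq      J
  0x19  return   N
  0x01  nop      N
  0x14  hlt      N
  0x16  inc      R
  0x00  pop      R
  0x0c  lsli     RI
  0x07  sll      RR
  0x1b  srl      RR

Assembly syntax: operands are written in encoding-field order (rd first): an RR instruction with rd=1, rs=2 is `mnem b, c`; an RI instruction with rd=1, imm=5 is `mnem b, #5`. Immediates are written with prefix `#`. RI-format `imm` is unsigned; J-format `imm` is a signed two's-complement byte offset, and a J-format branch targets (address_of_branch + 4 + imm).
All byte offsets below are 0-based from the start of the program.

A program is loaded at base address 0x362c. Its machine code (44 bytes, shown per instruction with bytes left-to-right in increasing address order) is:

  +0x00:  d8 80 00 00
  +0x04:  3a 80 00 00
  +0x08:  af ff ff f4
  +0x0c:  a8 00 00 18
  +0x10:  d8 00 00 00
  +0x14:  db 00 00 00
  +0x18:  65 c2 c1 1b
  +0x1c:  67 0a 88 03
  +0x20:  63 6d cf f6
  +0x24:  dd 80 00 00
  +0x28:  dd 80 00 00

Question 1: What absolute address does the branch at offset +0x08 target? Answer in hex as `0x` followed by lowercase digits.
0x362c

@+08  big-endian(af ff ff f4) = 0xaffffff4
  top 5b → 0x15 → beq [J]
  imm@[26:0]=0x7fffff4 (s27→-12) ⇒ #-12
  target = base 0x362c + off 0x08 + 4 + imm -12 = 0x362c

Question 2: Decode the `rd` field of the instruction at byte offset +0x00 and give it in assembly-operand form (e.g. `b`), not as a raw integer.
off 0x00: read d8 80 00 00 as big → 0xd8800000
  top 5b → 0x1b → srl [RR]
  rd: (w>>25)&0x3=0x0 → a
  rs: (w>>23)&0x3=0x1 → b

a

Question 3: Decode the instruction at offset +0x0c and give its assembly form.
[0c] a8 00 00 18 → 0xa8000018
  op=0xa8000018>>27=0x15 ⇒ beq (J)
  imm@[26:0]=0x18 ⇒ #24

beq #24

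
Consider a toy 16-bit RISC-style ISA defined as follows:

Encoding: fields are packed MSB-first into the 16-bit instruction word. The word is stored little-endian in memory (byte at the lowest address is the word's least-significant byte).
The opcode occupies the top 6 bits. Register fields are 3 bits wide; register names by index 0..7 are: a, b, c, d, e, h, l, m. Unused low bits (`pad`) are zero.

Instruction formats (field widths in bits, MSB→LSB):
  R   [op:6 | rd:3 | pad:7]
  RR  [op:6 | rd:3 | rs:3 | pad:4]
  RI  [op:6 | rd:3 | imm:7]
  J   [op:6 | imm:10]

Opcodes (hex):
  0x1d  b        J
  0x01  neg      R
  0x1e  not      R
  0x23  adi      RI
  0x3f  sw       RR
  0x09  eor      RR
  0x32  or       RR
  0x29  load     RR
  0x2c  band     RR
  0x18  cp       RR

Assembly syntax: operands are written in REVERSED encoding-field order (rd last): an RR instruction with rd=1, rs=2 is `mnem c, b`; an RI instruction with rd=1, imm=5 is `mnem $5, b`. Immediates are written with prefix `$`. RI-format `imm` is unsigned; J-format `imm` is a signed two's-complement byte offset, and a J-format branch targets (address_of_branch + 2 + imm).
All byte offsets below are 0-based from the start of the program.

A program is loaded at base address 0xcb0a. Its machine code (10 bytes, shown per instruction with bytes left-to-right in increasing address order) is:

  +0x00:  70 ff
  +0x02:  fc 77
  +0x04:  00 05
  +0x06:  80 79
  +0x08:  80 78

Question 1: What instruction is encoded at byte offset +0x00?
off 0x00: read 70 ff as little → 0xff70
  opcode bits[15:10]=0x3f: sw/RR
  rd: (w>>7)&0x7=0x6 → l
  rs: (w>>4)&0x7=0x7 → m

sw m, l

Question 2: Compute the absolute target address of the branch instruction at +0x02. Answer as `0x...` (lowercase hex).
off 0x02: read fc 77 as little → 0x77fc
  top 6b → 0x1d → b [J]
  [9:0] imm=1020 (s10→-4) = $-4
  target = base 0xcb0a + off 0x02 + 2 + imm -4 = 0xcb0a

0xcb0a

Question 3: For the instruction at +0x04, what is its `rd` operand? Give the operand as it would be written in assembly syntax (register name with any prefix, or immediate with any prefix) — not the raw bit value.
[04] 00 05 → 0x0500
  top 6b → 0x1 → neg [R]
  rd: (w>>7)&0x7=0x2 → c

c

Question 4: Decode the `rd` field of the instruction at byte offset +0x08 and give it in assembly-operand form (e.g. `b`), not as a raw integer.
[08] 80 78 → 0x7880
  op=0x7880>>10=0x1e ⇒ not (R)
  [9:7] rd=1 = b

b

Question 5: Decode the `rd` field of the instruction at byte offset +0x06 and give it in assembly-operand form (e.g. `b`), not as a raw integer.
@+06  little-endian(80 79) = 0x7980
  op=0x7980>>10=0x1e ⇒ not (R)
  rd: (w>>7)&0x7=0x3 → d

d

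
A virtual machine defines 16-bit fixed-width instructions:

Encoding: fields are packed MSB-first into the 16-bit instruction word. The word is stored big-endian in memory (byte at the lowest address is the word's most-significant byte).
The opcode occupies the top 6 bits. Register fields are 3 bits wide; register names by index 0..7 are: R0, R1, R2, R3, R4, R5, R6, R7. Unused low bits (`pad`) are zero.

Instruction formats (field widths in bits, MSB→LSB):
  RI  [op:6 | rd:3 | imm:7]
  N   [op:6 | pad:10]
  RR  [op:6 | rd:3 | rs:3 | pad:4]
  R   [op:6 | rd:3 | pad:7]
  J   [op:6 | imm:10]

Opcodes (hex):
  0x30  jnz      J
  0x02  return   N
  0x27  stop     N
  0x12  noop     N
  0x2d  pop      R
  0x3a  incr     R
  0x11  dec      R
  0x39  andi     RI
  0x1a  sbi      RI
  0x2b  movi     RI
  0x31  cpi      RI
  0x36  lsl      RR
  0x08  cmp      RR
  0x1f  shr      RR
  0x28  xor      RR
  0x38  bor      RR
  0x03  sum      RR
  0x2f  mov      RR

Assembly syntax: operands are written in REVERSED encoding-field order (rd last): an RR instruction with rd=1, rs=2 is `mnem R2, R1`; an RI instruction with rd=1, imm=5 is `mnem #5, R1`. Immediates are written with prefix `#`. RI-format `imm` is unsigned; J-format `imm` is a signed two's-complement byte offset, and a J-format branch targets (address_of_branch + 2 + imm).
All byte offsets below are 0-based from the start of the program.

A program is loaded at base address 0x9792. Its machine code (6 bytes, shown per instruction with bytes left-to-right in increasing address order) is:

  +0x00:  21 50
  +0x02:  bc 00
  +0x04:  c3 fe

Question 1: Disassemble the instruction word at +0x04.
jnz #-2

+0x04: c3 fe ⇒ word 0xc3fe (big)
  op=0xc3fe>>10=0x30 ⇒ jnz (J)
  imm: (w>>0)&0x3ff=0x3fe (s10→-2) → #-2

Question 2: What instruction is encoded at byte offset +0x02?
[02] bc 00 → 0xbc00
  op=0xbc00>>10=0x2f ⇒ mov (RR)
  rd@[9:7]=0x0 ⇒ R0
  rs@[6:4]=0x0 ⇒ R0

mov R0, R0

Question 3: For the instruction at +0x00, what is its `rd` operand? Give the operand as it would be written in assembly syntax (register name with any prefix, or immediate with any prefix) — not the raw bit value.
@+00  big-endian(21 50) = 0x2150
  opcode bits[15:10]=0x8: cmp/RR
  [9:7] rd=2 = R2
  [6:4] rs=5 = R5

R2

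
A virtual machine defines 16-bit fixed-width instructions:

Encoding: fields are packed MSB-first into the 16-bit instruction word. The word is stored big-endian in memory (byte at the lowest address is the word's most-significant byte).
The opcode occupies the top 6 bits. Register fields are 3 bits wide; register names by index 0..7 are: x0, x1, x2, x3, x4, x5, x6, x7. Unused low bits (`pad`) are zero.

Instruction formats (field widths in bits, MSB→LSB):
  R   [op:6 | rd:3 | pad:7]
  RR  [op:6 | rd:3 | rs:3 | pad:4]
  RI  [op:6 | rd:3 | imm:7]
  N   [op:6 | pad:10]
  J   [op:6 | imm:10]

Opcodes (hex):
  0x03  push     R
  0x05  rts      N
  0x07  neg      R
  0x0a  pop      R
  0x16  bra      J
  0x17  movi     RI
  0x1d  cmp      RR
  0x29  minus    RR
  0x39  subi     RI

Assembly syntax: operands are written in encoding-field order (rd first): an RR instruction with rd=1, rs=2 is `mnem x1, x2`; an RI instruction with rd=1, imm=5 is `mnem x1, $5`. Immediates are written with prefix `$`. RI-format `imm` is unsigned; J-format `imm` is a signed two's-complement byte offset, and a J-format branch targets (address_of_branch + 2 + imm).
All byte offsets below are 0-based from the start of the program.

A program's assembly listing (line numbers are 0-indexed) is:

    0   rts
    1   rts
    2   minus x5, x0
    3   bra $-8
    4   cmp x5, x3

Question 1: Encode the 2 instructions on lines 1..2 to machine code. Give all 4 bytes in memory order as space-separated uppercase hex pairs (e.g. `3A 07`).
14 00 A6 80

1. rts fields op=0x5:6|pad=0:10 → word 1400h → 14 00
2. minus fields op=0x29:6|rd=5:3|rs=0:3|pad=0:4 → word a680h → a6 80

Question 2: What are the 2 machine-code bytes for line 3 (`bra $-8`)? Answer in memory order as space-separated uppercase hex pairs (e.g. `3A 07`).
5B F8

L3: bra op=0x16:6|imm=-8:10 ⇒ 0x5bf8 ⇒ big 5b f8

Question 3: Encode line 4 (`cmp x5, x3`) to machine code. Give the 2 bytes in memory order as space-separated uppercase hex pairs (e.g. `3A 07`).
4. cmp fields op=0x1d:6|rd=5:3|rs=3:3|pad=0:4 → word 76b0h → 76 b0

76 B0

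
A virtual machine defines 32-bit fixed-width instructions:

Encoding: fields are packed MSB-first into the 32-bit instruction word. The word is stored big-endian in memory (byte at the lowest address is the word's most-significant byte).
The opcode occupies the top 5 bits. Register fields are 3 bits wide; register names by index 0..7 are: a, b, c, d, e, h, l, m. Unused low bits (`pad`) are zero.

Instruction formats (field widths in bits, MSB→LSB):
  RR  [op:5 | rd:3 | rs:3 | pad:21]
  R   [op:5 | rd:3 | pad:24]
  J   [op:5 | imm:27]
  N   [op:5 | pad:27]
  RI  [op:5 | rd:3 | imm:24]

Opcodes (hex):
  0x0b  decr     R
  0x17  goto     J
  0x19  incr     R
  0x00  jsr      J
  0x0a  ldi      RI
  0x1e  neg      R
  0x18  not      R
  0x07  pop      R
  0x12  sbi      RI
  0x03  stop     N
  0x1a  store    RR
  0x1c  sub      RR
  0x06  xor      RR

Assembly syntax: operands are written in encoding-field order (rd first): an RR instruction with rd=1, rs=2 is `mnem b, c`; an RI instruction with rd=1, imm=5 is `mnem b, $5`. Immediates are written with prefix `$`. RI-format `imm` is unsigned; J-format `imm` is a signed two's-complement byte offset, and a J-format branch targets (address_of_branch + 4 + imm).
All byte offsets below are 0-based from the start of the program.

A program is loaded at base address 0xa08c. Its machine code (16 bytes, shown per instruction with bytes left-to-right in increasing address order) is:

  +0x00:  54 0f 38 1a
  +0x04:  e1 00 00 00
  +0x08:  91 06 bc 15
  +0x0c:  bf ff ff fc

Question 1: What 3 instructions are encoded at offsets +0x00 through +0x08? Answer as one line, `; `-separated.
ldi e, $997402; sub b, a; sbi b, $441365

[00] 54 0f 38 1a → 0x540f381a
  opcode bits[31:27]=0xa: ldi/RI
  [26:24] rd=4 = e
  [23:0] imm=997402 = $997402
[04] e1 00 00 00 → 0xe1000000
  opcode bits[31:27]=0x1c: sub/RR
  [26:24] rd=1 = b
  [23:21] rs=0 = a
[08] 91 06 bc 15 → 0x9106bc15
  opcode bits[31:27]=0x12: sbi/RI
  [26:24] rd=1 = b
  [23:0] imm=441365 = $441365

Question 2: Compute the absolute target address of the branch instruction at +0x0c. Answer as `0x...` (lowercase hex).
+0x0c: bf ff ff fc ⇒ word 0xbffffffc (big)
  top 5b → 0x17 → goto [J]
  imm: (w>>0)&0x7ffffff=0x7fffffc (s27→-4) → $-4
  target = base 0xa08c + off 0x0c + 4 + imm -4 = 0xa098

0xa098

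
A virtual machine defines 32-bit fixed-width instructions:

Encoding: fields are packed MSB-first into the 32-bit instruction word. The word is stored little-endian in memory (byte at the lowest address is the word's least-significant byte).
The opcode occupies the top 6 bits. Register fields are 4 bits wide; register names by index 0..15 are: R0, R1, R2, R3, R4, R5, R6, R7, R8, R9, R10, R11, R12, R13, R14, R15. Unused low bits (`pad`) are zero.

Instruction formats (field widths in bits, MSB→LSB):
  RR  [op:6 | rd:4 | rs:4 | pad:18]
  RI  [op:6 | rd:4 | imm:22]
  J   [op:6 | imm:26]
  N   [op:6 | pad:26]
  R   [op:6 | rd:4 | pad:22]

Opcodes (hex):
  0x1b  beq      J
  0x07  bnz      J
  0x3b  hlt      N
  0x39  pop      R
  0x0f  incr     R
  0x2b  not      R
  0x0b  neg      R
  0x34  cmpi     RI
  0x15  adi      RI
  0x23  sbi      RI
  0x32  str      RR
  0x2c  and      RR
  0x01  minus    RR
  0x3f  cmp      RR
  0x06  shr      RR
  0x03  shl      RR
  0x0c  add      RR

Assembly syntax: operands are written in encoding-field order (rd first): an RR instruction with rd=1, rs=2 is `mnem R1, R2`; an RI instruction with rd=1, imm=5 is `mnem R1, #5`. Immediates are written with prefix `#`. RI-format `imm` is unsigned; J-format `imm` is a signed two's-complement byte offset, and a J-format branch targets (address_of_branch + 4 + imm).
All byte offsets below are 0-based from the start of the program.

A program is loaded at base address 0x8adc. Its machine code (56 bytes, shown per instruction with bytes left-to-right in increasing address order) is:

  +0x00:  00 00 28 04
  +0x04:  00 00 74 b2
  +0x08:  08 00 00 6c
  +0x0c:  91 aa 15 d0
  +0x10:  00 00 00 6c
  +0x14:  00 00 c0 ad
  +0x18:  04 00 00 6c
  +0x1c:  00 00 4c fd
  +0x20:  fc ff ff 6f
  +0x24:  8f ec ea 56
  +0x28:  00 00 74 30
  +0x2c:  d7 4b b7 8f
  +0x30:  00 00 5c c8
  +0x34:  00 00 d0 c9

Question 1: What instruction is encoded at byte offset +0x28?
off 0x28: read 00 00 74 30 as little → 0x30740000
  top 6b → 0xc → add [RR]
  rd: (w>>22)&0xf=0x1 → R1
  rs: (w>>18)&0xf=0xd → R13

add R1, R13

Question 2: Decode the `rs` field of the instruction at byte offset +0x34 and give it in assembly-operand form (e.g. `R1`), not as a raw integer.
R4

[34] 00 00 d0 c9 → 0xc9d00000
  opcode bits[31:26]=0x32: str/RR
  [25:22] rd=7 = R7
  [21:18] rs=4 = R4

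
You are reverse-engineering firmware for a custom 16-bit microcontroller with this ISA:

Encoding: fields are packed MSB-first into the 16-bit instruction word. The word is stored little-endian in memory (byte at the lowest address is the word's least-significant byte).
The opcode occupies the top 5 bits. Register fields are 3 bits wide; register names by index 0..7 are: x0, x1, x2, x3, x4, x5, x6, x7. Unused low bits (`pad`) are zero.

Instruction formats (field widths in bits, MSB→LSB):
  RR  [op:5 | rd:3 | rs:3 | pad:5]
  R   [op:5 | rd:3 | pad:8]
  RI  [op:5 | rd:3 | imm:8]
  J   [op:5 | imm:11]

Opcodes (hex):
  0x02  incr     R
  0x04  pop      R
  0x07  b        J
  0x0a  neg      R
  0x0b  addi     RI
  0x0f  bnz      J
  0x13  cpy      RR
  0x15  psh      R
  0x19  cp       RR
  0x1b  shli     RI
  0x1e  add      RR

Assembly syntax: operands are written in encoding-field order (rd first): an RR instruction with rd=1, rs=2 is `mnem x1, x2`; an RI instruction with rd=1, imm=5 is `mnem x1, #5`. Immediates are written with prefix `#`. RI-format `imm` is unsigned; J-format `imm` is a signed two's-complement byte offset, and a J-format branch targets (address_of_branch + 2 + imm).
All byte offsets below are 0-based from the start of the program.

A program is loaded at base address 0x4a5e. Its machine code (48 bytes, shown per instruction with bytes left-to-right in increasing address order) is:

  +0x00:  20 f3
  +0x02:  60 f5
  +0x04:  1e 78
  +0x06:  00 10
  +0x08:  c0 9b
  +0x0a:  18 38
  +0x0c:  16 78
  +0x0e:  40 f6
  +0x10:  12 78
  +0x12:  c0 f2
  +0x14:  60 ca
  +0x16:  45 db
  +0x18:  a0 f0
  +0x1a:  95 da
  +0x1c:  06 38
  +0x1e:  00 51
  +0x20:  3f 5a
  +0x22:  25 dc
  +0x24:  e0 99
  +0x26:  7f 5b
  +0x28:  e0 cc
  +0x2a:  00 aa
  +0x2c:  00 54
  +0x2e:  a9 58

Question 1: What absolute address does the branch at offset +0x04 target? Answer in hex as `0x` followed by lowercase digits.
@+04  little-endian(1e 78) = 0x781e
  opcode bits[15:11]=0xf: bnz/J
  [10:0] imm=30 = #30
  target = base 0x4a5e + off 0x04 + 2 + imm 30 = 0x4a82

0x4a82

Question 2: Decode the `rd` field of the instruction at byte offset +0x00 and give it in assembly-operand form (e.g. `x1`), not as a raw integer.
+0x00: 20 f3 ⇒ word 0xf320 (little)
  opcode bits[15:11]=0x1e: add/RR
  rd: (w>>8)&0x7=0x3 → x3
  rs: (w>>5)&0x7=0x1 → x1

x3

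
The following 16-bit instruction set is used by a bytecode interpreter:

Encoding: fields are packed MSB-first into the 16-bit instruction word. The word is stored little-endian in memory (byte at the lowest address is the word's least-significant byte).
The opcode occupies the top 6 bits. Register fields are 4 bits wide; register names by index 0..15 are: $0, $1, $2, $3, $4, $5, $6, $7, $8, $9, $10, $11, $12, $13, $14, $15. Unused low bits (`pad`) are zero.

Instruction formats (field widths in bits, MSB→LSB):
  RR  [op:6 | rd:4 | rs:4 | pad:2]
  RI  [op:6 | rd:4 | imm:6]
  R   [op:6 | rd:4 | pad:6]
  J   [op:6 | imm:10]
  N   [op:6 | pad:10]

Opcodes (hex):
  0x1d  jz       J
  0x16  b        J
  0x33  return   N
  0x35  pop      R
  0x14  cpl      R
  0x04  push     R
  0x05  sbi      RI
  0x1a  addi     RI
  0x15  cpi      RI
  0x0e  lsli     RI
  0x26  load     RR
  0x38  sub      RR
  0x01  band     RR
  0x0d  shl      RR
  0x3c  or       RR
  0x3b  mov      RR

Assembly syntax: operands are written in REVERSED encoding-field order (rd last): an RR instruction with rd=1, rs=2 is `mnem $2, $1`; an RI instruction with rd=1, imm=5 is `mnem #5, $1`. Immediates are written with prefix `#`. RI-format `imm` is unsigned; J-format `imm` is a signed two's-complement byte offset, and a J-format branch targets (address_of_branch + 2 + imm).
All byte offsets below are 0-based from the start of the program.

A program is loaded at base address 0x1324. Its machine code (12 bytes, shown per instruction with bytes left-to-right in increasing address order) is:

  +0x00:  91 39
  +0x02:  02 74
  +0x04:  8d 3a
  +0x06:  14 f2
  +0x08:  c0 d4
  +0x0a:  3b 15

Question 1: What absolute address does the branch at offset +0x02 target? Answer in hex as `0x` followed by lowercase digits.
+0x02: 02 74 ⇒ word 0x7402 (little)
  opcode bits[15:10]=0x1d: jz/J
  [9:0] imm=2 = #2
  target = base 0x1324 + off 0x02 + 2 + imm 2 = 0x132a

0x132a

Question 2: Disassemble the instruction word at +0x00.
+0x00: 91 39 ⇒ word 0x3991 (little)
  top 6b → 0xe → lsli [RI]
  rd@[9:6]=0x6 ⇒ $6
  imm@[5:0]=0x11 ⇒ #17

lsli #17, $6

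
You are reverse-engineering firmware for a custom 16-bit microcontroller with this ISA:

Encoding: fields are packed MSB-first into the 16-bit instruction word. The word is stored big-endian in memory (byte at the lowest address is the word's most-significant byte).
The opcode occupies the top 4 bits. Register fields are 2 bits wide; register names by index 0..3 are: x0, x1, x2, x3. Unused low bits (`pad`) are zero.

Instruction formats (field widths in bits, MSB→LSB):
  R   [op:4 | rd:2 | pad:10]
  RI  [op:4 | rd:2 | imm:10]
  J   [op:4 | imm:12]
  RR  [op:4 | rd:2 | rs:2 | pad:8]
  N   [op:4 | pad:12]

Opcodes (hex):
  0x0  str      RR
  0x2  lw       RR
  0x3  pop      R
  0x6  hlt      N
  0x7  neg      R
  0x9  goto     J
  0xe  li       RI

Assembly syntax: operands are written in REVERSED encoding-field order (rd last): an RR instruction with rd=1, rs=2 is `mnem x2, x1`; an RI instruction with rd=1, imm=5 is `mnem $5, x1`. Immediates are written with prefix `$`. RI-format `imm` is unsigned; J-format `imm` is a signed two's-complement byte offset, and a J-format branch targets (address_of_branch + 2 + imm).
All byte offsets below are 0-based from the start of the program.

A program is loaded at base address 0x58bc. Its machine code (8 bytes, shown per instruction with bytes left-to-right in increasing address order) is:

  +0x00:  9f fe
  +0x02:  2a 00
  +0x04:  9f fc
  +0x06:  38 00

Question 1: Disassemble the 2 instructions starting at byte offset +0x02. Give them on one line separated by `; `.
lw x2, x2; goto $-4

@+02  big-endian(2a 00) = 0x2a00
  op=0x2a00>>12=0x2 ⇒ lw (RR)
  [11:10] rd=2 = x2
  [9:8] rs=2 = x2
@+04  big-endian(9f fc) = 0x9ffc
  op=0x9ffc>>12=0x9 ⇒ goto (J)
  [11:0] imm=4092 (s12→-4) = $-4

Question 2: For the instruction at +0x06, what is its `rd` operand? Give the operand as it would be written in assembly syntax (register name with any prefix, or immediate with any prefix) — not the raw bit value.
+0x06: 38 00 ⇒ word 0x3800 (big)
  op=0x3800>>12=0x3 ⇒ pop (R)
  rd@[11:10]=0x2 ⇒ x2

x2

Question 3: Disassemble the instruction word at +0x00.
@+00  big-endian(9f fe) = 0x9ffe
  opcode bits[15:12]=0x9: goto/J
  imm@[11:0]=0xffe (s12→-2) ⇒ $-2

goto $-2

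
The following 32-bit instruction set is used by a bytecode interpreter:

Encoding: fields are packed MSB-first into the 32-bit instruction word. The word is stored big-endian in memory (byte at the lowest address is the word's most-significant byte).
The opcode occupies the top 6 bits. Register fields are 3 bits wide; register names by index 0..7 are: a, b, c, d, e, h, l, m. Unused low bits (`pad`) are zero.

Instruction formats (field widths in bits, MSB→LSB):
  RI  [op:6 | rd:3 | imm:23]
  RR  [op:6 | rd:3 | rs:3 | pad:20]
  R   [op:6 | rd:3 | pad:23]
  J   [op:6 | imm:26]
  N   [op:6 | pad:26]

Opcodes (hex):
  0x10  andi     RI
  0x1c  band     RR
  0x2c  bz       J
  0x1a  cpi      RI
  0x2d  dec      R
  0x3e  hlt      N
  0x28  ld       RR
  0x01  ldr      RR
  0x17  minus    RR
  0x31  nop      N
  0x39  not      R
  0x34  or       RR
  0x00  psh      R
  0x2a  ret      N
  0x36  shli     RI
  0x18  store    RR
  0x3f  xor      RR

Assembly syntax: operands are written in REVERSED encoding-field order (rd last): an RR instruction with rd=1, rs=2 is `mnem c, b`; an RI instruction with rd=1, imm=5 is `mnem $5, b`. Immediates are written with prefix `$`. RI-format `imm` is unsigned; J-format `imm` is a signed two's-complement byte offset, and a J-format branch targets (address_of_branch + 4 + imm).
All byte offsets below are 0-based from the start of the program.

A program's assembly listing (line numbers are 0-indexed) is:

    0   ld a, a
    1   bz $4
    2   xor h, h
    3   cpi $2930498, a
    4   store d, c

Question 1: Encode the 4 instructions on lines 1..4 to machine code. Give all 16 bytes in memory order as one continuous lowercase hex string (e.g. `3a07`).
1. bz fields op=0x2c:6|imm=4:26 → word b0000004h → b0 00 00 04
2. xor fields op=0x3f:6|rd=5:3|rs=5:3|pad=0:20 → word fed00000h → fe d0 00 00
3. cpi fields op=0x1a:6|rd=0:3|imm=2930498:23 → word 682cb742h → 68 2c b7 42
4. store fields op=0x18:6|rd=2:3|rs=3:3|pad=0:20 → word 61300000h → 61 30 00 00

b0000004fed00000682cb74261300000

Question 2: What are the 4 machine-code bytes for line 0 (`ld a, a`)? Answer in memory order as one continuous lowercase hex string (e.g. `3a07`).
a0000000

line 0 (ld): pack op=0x28:6|rd=0:3|rs=0:3|pad=0:20 = 0xa0000000; big→ a0 00 00 00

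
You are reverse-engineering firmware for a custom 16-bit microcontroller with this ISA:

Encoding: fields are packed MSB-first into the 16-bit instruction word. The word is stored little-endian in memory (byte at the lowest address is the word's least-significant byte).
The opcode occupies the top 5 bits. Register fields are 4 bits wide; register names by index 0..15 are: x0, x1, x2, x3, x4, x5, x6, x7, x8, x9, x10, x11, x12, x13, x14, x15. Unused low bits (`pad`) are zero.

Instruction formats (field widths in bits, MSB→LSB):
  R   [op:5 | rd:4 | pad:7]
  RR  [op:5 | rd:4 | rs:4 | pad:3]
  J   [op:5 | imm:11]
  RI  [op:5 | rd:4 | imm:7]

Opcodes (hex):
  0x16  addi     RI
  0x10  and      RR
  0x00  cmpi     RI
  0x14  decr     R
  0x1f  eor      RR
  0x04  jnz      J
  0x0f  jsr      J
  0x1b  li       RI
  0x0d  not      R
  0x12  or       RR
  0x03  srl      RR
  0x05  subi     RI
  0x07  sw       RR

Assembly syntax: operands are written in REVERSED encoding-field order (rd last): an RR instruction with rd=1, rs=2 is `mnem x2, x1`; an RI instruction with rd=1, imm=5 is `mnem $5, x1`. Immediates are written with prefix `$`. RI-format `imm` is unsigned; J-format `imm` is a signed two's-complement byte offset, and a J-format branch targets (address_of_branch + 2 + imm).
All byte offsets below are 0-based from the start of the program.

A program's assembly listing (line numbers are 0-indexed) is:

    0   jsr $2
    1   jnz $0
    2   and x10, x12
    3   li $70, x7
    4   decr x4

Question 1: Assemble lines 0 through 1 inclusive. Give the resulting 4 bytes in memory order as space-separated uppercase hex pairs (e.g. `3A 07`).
0. jsr fields op=0xf:5|imm=2:11 → word 7802h → 02 78
1. jnz fields op=0x4:5|imm=0:11 → word 2000h → 00 20

02 78 00 20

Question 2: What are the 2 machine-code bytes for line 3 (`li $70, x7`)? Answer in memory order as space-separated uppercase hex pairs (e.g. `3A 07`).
C6 DB

line 3 (li): pack op=0x1b:5|rd=7:4|imm=70:7 = 0xdbc6; little→ c6 db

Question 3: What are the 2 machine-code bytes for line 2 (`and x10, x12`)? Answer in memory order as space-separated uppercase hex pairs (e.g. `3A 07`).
2. and fields op=0x10:5|rd=12:4|rs=10:4|pad=0:3 → word 8650h → 50 86

50 86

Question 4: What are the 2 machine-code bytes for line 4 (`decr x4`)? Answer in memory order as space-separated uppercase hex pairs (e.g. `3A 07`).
4. decr fields op=0x14:5|rd=4:4|pad=0:7 → word a200h → 00 a2

00 A2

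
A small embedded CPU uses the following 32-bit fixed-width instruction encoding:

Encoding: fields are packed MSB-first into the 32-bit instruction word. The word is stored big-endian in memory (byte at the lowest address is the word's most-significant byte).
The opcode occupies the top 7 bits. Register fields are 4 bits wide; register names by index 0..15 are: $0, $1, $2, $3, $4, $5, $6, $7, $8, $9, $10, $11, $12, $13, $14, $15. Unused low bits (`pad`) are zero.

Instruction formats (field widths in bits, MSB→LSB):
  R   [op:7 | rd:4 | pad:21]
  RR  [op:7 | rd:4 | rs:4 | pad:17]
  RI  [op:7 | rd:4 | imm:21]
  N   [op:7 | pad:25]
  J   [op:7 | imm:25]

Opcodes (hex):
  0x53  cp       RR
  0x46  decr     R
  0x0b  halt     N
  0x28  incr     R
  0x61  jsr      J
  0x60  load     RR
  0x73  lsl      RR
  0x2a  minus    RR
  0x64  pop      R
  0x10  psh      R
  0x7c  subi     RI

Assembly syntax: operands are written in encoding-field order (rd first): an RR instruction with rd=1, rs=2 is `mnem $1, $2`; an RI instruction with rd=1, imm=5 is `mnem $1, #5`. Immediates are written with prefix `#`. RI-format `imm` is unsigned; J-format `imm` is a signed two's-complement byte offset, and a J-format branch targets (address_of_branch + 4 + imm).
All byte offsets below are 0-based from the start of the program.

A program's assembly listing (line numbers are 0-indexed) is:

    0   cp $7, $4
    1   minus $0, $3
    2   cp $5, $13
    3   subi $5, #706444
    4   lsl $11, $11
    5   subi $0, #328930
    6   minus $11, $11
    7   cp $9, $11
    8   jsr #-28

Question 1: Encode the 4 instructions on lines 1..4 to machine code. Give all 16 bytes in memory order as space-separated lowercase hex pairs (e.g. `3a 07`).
1. minus fields op=0x2a:7|rd=0:4|rs=3:4|pad=0:17 → word 54060000h → 54 06 00 00
2. cp fields op=0x53:7|rd=5:4|rs=13:4|pad=0:17 → word a6ba0000h → a6 ba 00 00
3. subi fields op=0x7c:7|rd=5:4|imm=706444:21 → word f8aac78ch → f8 aa c7 8c
4. lsl fields op=0x73:7|rd=11:4|rs=11:4|pad=0:17 → word e7760000h → e7 76 00 00

54 06 00 00 a6 ba 00 00 f8 aa c7 8c e7 76 00 00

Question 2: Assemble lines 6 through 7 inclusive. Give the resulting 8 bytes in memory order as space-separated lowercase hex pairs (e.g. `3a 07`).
55 76 00 00 a7 36 00 00

line 6 (minus): pack op=0x2a:7|rd=11:4|rs=11:4|pad=0:17 = 0x55760000; big→ 55 76 00 00
line 7 (cp): pack op=0x53:7|rd=9:4|rs=11:4|pad=0:17 = 0xa7360000; big→ a7 36 00 00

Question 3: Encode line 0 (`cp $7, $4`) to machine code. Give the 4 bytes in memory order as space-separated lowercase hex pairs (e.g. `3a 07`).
a6 e8 00 00

line 0 (cp): pack op=0x53:7|rd=7:4|rs=4:4|pad=0:17 = 0xa6e80000; big→ a6 e8 00 00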